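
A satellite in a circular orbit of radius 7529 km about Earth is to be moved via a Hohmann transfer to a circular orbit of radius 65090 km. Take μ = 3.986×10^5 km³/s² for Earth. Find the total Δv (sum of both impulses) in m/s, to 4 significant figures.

Semi-major axis of the transfer orbit: a_t = (7529 + 65090)/2 = 36309.5 km.
At r₁ the circular-orbit speed is v₁ = √(μ/r₁) = 7.276 km/s.
Transfer-orbit speed at r₁ (vis-viva equation): v_p = √[μ(2/r₁ − 1/a_t)] = 9.742 km/s.
First burn Δv₁ = |v_p − v₁| = 2.466 km/s.
At r₂, v₂ = √(μ/r₂) = 2.475 km/s.
Transfer-orbit speed at r₂: v_a = √[μ(2/r₂ − 1/a_t)] = 1.127 km/s.
Second burn Δv₂ = |v₂ − v_a| = 1.348 km/s.
Total Δv = Δv₁ + Δv₂ = 3.814 km/s.

Δv = 3814 m/s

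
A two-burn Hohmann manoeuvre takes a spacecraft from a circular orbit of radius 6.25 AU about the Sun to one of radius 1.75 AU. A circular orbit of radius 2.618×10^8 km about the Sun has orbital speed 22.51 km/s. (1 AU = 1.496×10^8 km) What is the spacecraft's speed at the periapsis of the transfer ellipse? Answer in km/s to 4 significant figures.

v = 28.14 km/s

From the circular-orbit relation v² = μ/r at r = 2.618×10^8 km: μ = v²r = (22.51)² × 2.618×10^8 = 1.32654×10^11 km³/s².
In km: r₁ = 6.25 × 1.496×10^8 = 9.350×10^8 km; r₂ = 1.75 × 1.496×10^8 = 2.618×10^8 km.
Semi-major axis of the transfer orbit: a_t = (9.350×10^8 + 2.618×10^8)/2 = 5.984×10^8 km.
At periapsis, r = 2.618×10^8 km.
From the vis-viva equation, v = √[μ(2/r − 1/a_t)] = 28.14 km/s.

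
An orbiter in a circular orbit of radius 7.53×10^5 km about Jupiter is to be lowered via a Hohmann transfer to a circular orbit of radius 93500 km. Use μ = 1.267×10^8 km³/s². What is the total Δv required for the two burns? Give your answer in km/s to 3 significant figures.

Δv = 19.2 km/s

The Hohmann ellipse has a_t = (r₁ + r₂)/2 = 4.2325×10^5 km.
At r₁ the circular-orbit speed is v₁ = √(μ/r₁) = 12.97152 km/s.
On the transfer ellipse at r₁, vis-viva equation gives v_a = √[μ(2/r₁ − 1/a_t)] = 6.096747 km/s.
First burn Δv₁ = |v_a − v₁| = 6.8748 km/s.
Circular speed at r₂: v₂ = √(μ/r₂) = 36.811 km/s.
Transfer-orbit speed at r₂: v_p = √[μ(2/r₂ − 1/a_t)] = 49.100 km/s.
Second burn Δv₂ = |v₂ − v_p| = 12.289 km/s.
Δv = Δv₁ + Δv₂ = 6.8748 + 12.289 = 19.16 km/s.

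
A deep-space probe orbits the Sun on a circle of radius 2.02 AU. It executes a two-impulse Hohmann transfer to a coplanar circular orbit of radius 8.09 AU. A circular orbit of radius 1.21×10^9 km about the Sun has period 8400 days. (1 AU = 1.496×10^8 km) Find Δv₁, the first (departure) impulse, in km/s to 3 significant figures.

Δv₁ = 5.56 km/s

From Kepler's third law T² = 4π²r³/μ at r = 1.21×10^9 km, T = 8400 days = 8400 × 86400 s = 7.2576×10^8 s: μ = 4π²r³/T² = 1.32779×10^11 km³/s².
In km: r₁ = 2.02 × 1.496×10^8 = 3.02192×10^8 km; r₂ = 8.09 × 1.496×10^8 = 1.210264×10^9 km.
Transfer-ellipse semi-major axis a_t = (r₁ + r₂)/2 = (3.02192×10^8 + 1.210264×10^9)/2 = 7.56228×10^8 km.
Circular speed at r = 3.02192×10^8 km: v_c = √(μ/r) = 20.962 km/s.
Transfer-orbit speed at the same r (vis-viva, a = a_t): v_t = √[μ(2/r − 1/a_t)] = 26.518 km/s.
Δv₁ = |v_t − v_c| = |26.518 − 20.962| = 5.556 km/s.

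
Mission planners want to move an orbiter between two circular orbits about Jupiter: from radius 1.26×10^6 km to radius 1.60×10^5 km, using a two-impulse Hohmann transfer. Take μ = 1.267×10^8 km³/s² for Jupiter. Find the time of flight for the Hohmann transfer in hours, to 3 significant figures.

t = 46.4 hours

Transfer-ellipse semi-major axis a_t = (r₁ + r₂)/2 = (1.260×10^6 + 1.600×10^5)/2 = 7.100×10^5 km.
Half the transfer-orbit period gives t = π√(a_t³/μ) = 1.670×10^5 s.
Converting: 1.670×10^5 s ÷ 3600 s/hour = 46.4 hours.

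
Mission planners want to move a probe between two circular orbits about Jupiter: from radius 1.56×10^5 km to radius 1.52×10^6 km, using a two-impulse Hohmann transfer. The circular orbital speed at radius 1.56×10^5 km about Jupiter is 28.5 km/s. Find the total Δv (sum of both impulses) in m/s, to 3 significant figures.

From the circular-orbit relation v² = μ/r at r = 1.56×10^5 km: μ = v²r = (28.5)² × 1.56×10^5 = 1.26711×10^8 km³/s².
Semi-major axis of the transfer orbit: a_t = (1.560×10^5 + 1.520×10^6)/2 = 8.380×10^5 km.
Circular speed at r₁: v₁ = √(μ/r₁) = √(1.26711×10^8/1.560×10^5) = 28.5000 km/s.
Transfer-orbit speed at r₁ (v² = μ(2/r − 1/a)): v_p = √[μ(2/r₁ − 1/a_t)] = 38.3835 km/s.
First burn Δv₁ = |v_p − v₁| = 9.8835 km/s.
Circular speed at r₂: v₂ = √(μ/r₂) = 9.1303 km/s.
Transfer-orbit speed at r₂: v_a = √[μ(2/r₂ − 1/a_t)] = 3.9394 km/s.
Second burn Δv₂ = |v₂ − v_a| = 5.1909 km/s.
Δv = Δv₁ + Δv₂ = 9.8835 + 5.1909 = 15.07 km/s.

Δv = 15100 m/s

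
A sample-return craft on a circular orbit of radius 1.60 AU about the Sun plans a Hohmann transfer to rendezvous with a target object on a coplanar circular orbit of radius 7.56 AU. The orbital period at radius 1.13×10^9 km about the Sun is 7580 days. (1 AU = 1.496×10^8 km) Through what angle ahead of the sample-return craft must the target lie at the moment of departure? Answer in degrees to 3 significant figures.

From Kepler's third law T² = 4π²r³/μ at r = 1.13×10^9 km, T = 7580 days = 7580 × 86400 s = 6.54912×10^8 s: μ = 4π²r³/T² = 1.32810×10^11 km³/s².
In km: r₁ = 1.60 × 1.496×10^8 = 2.3936×10^8 km; r₂ = 7.56 × 1.496×10^8 = 1.130976×10^9 km.
The Hohmann ellipse has a_t = (r₁ + r₂)/2 = 6.85168×10^8 km.
Transfer time t = π√(a_t³/μ) = 1.546×10^8 s.
The target's mean motion on its circular orbit is ω₂ = √(μ/r₂³) = 9.582×10^-9 rad/s.
Angle swept by the target during transfer: ω₂·t = 1.4814 rad = 84.88°.
The sample-return craft traverses 180° on the transfer ellipse, so the target must lead by 180° − 84.88° = 95.1°.

φ = 95.1°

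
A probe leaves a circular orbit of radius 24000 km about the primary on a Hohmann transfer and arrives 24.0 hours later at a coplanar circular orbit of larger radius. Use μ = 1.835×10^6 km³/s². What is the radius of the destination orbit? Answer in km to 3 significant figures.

Transfer time t = 24.0 hours = 86400 s, and t = π√(a_t³/μ).
So a_t = (μ t²/π²)^(1/3) = (1.835×10^6 × (86400)² / π²)^(1/3) = 1.1155×10^5 km.
Since a_t = (r₁ + r₂)/2, r₂ = 2a_t − r₁ = 2×1.1155×10^5 − 24000 = 1.991×10^5 km.

r₂ = 1.99×10^5 km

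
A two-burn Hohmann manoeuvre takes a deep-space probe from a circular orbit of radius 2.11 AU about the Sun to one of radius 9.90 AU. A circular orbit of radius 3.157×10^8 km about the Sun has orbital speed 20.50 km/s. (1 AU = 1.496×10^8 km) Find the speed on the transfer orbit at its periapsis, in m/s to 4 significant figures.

v = 26320 m/s

From the circular-orbit relation v² = μ/r at r = 3.157×10^8 km: μ = v²r = (20.50)² × 3.157×10^8 = 1.32673×10^11 km³/s².
In km: r₁ = 2.11 × 1.496×10^8 = 3.15656×10^8 km; r₂ = 9.90 × 1.496×10^8 = 1.48104×10^9 km.
Transfer-ellipse semi-major axis a_t = (r₁ + r₂)/2 = (3.15656×10^8 + 1.48104×10^9)/2 = 8.98348×10^8 km.
At periapsis, r = 3.15656×10^8 km.
Applying v² = μ(2/r − 1/a_t): v = 26.32 km/s.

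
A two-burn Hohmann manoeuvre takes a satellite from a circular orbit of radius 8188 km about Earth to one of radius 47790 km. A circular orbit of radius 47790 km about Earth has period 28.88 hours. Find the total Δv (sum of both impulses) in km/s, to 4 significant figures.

Δv = 3.466 km/s

From Kepler's third law T² = 4π²r³/μ at r = 47790 km, T = 28.88 hours = 28.88 × 3600 s = 1.03968×10^5 s: μ = 4π²r³/T² = 3.98631×10^5 km³/s².
Semi-major axis of the transfer orbit: a_t = (8188 + 47790)/2 = 27989 km.
Circular speed at r₁: v₁ = √(μ/r₁) = √(3.98631×10^5/8188) = 6.977 km/s.
Transfer-orbit speed at r₁ (vis-viva): v_p = √[μ(2/r₁ − 1/a_t)] = 9.117 km/s.
First burn Δv₁ = |v_p − v₁| = 2.140 km/s.
At r₂, v₂ = √(μ/r₂) = 2.888 km/s.
Transfer-orbit speed at r₂: v_a = √[μ(2/r₂ − 1/a_t)] = 1.562 km/s.
Second burn Δv₂ = |v₂ − v_a| = 1.326 km/s.
Total Δv = Δv₁ + Δv₂ = 3.466 km/s.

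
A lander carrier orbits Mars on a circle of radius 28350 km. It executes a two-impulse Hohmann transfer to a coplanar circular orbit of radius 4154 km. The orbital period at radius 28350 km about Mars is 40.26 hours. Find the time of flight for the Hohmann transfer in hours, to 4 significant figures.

t = 8.737 hours

From Kepler's third law T² = 4π²r³/μ at r = 28350 km, T = 40.26 hours = 40.26 × 3600 s = 1.44936×10^5 s: μ = 4π²r³/T² = 42821.9 km³/s².
The Hohmann ellipse has a_t = (r₁ + r₂)/2 = 16252 km.
Transfer time t = π√(a_t³/μ) = π√((16252)³ / 42821.9) = 31454 s.
Converting: 31454 s ÷ 3600 s/hour = 8.737 hours.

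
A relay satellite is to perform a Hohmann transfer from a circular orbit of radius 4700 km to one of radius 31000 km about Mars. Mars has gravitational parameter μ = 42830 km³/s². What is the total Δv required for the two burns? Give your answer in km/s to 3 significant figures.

Δv = 1.53 km/s

Semi-major axis of the transfer orbit: a_t = (4700 + 31000)/2 = 17850 km.
Circular speed at r₁: v₁ = √(μ/r₁) = √(42830/4700) = 3.0187 km/s.
Transfer-orbit speed at r₁ (v² = μ(2/r − 1/a)): v_p = √[μ(2/r₁ − 1/a_t)] = 3.9782 km/s.
First burn Δv₁ = |v_p − v₁| = 0.9595 km/s.
Circular speed at r₂: v₂ = √(μ/r₂) = 1.17542 km/s.
Transfer-orbit speed at r₂: v_a = √[μ(2/r₂ − 1/a_t)] = 0.603147 km/s.
Second burn Δv₂ = |v₂ − v_a| = 0.5723 km/s.
Total Δv = Δv₁ + Δv₂ = 1.532 km/s.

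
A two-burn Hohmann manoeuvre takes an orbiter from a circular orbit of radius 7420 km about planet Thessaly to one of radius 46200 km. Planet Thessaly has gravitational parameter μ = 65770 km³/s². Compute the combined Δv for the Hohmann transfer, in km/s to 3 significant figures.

Δv = 1.50 km/s

Semi-major axis of the transfer orbit: a_t = (7420 + 46200)/2 = 26810 km.
At r₁ the circular-orbit speed is v₁ = √(μ/r₁) = 2.97723 km/s.
On the transfer ellipse at r₁, vis-viva equation gives v_p = √[μ(2/r₁ − 1/a_t)] = 3.90827 km/s.
First burn Δv₁ = |v_p − v₁| = 0.93104 km/s.
At r₂, v₂ = √(μ/r₂) = 1.19314 km/s.
Transfer-orbit speed at r₂: v_a = √[μ(2/r₂ − 1/a_t)] = 0.627692 km/s.
Second burn Δv₂ = |v₂ − v_a| = 0.56545 km/s.
Total Δv = Δv₁ + Δv₂ = 1.496 km/s.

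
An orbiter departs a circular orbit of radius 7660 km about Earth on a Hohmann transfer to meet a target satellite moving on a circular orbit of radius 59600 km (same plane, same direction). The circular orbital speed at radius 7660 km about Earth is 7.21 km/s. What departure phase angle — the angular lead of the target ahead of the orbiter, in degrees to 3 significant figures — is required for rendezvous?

From the circular-orbit relation v² = μ/r at r = 7660 km: μ = v²r = (7.21)² × 7660 = 3.98198×10^5 km³/s².
Transfer-ellipse semi-major axis a_t = (r₁ + r₂)/2 = (7660 + 59600)/2 = 33630 km.
The half-period of the transfer ellipse is t = π√(a_t³/μ) = 30703.7 s.
The target's mean motion on its circular orbit is ω₂ = √(μ/r₂³) = 4.33691×10^-5 rad/s.
Angle swept by the target during transfer: ω₂·t = 1.33159 rad = 76.29°.
Arrival is 180° from departure on the ellipse, so φ = 180° − 76.29° = 104°.

φ = 104°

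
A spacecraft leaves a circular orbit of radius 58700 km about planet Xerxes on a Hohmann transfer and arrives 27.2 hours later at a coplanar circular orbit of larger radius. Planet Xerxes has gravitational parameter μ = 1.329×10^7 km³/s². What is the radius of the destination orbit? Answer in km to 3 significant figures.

r₂ = 4.10×10^5 km

Transfer time t = 27.2 hours = 97920 s, and t = π√(a_t³/μ).
So a_t = (μ t²/π²)^(1/3) = (1.329×10^7 × (97920)² / π²)^(1/3) = 2.34597×10^5 km.
Since a_t = (r₁ + r₂)/2, r₂ = 2a_t − r₁ = 2×2.34597×10^5 − 58700 = 4.10494×10^5 km.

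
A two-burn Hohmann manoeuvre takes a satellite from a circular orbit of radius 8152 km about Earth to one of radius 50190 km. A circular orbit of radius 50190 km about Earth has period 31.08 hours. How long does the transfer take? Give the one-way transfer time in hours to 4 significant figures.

t = 6.886 hours

From Kepler's third law T² = 4π²r³/μ at r = 50190 km, T = 31.08 hours = 31.08 × 3600 s = 1.11888×10^5 s: μ = 4π²r³/T² = 3.98698×10^5 km³/s².
Semi-major axis of the transfer orbit: a_t = (8152 + 50190)/2 = 29171 km.
Transfer time t = π√(a_t³/μ) = π√((29171)³ / 3.98698×10^5) = 24790 s.
Converting: 24790 s ÷ 3600 s/hour = 6.886 hours.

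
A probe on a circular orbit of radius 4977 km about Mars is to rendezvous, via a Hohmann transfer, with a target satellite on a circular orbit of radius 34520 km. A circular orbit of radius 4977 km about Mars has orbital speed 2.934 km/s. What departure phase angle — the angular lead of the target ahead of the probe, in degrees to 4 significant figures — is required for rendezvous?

φ = 102.1°

From the circular-orbit relation v² = μ/r at r = 4977 km: μ = v²r = (2.934)² × 4977 = 42843.8 km³/s².
The Hohmann ellipse has a_t = (r₁ + r₂)/2 = 19748.5 km.
The half-period of the transfer ellipse is t = π√(a_t³/μ) = 42122 s.
The target's mean motion on its circular orbit is ω₂ = √(μ/r₂³) = 3.2273×10^-5 rad/s.
Angle swept by the target during transfer: ω₂·t = 1.3594 rad = 77.89°.
The probe traverses 180° on the transfer ellipse, so the target must lead by 180° − 77.89° = 102.1°.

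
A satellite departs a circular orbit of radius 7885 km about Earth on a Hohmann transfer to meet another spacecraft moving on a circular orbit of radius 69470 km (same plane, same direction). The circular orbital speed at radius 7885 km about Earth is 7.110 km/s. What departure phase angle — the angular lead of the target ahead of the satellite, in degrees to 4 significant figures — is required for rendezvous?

From the circular-orbit relation v² = μ/r at r = 7885 km: μ = v²r = (7.110)² × 7885 = 3.98603×10^5 km³/s².
The Hohmann ellipse has a_t = (r₁ + r₂)/2 = 38677.5 km.
The half-period of the transfer ellipse is t = π√(a_t³/μ) = 37850 s.
Target angular speed ω₂ = √(μ/r₂³) = 3.448×10^-5 rad/s.
Angle swept by the target during transfer: ω₂·t = 1.3051 rad = 74.78°.
Arrival is 180° from departure on the ellipse, so φ = 180° − 74.78° = 105.2°.

φ = 105.2°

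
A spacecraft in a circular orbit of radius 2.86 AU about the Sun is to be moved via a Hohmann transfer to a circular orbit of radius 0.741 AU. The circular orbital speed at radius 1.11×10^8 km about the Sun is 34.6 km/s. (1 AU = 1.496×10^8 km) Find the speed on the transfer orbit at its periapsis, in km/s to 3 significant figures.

v = 43.6 km/s

From the circular-orbit relation v² = μ/r at r = 1.11×10^8 km: μ = v²r = (34.6)² × 1.11×10^8 = 1.32885×10^11 km³/s².
In km: r₁ = 2.86 × 1.496×10^8 = 4.27856×10^8 km; r₂ = 0.741 × 1.496×10^8 = 1.108536×10^8 km.
Transfer-ellipse semi-major axis a_t = (r₁ + r₂)/2 = (4.27856×10^8 + 1.108536×10^8)/2 = 2.693548×10^8 km.
The periapsis of the transfer ellipse is at r = 1.108536×10^8 km.
Applying v² = μ(2/r − 1/a_t): v = 43.64 km/s.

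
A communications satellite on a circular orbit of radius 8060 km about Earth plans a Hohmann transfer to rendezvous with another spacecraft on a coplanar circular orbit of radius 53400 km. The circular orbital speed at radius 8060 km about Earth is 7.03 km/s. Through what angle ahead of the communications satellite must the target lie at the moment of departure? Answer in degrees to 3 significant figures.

φ = 101°

From the circular-orbit relation v² = μ/r at r = 8060 km: μ = v²r = (7.03)² × 8060 = 3.98332×10^5 km³/s².
The Hohmann ellipse has a_t = (r₁ + r₂)/2 = 30730 km.
Transfer time t = π√(a_t³/μ) = 26815 s.
Target angular speed ω₂ = √(μ/r₂³) = 5.1146×10^-5 rad/s.
Angle swept by the target during transfer: ω₂·t = 1.3715 rad = 78.58°.
Arrival is 180° from departure on the ellipse, so φ = 180° − 78.58° = 101°.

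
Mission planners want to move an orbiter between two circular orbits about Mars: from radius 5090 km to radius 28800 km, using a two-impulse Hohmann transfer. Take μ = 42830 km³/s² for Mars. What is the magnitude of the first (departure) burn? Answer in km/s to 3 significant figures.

Δv₁ = 0.881 km/s

Semi-major axis of the transfer orbit: a_t = (5090 + 28800)/2 = 16945 km.
Circular speed at r = 5090 km: v_c = √(μ/r) = 2.9008 km/s.
Transfer-orbit speed at the same r (vis-viva, a = a_t): v_t = √[μ(2/r − 1/a_t)] = 3.7817 km/s.
Δv₁ = |v_t − v_c| = |3.7817 − 2.9008| = 0.8809 km/s.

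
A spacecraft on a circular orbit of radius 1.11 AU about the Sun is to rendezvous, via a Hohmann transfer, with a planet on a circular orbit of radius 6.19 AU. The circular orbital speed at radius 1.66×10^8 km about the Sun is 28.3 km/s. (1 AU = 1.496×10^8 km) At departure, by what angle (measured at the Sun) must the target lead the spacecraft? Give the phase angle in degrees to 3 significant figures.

From the circular-orbit relation v² = μ/r at r = 1.66×10^8 km: μ = v²r = (28.3)² × 1.66×10^8 = 1.32948×10^11 km³/s².
In km: r₁ = 1.11 × 1.496×10^8 = 1.66056×10^8 km; r₂ = 6.19 × 1.496×10^8 = 9.26024×10^8 km.
The Hohmann ellipse has a_t = (r₁ + r₂)/2 = 5.4604×10^8 km.
Transfer time t = π√(a_t³/μ) = 1.0994×10^8 s.
The target's mean motion on its circular orbit is ω₂ = √(μ/r₂³) = 1.2939×10^-8 rad/s.
Angle swept by the target during transfer: ω₂·t = 1.4225 rad = 81.50°.
Arrival is 180° from departure on the ellipse, so φ = 180° − 81.50° = 98.5°.

φ = 98.5°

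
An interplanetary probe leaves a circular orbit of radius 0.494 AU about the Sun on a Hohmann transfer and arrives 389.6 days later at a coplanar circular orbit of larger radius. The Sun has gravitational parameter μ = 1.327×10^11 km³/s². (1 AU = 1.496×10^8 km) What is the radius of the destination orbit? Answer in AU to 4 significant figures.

r₂ = 2.820 AU

In km: r₁ = 0.494 × 1.496×10^8 = 7.39024×10^7 km.
Transfer time t = 389.6 days = 3.366144×10^7 s, and t = π√(a_t³/μ).
So a_t = (μ t²/π²)^(1/3) = (1.327×10^11 × (3.366144×10^7)² / π²)^(1/3) = 2.4790×10^8 km.
Since a_t = (r₁ + r₂)/2, r₂ = 2a_t − r₁ = 2×2.4790×10^8 − 7.39024×10^7 = 4.218976×10^8 km.
In AU: r₂ = 4.218976×10^8 / 1.496×10^8 = 2.820 AU.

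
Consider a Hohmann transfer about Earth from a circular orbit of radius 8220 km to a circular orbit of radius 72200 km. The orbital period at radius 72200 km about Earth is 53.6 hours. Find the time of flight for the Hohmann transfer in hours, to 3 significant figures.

From Kepler's third law T² = 4π²r³/μ at r = 72200 km, T = 53.6 hours = 53.6 × 3600 s = 1.9296×10^5 s: μ = 4π²r³/T² = 3.99059×10^5 km³/s².
Semi-major axis of the transfer orbit: a_t = (8220 + 72200)/2 = 40210 km.
Half the transfer-orbit period gives t = π√(a_t³/μ) = 40100 s.
Converting: 40100 s ÷ 3600 s/hour = 11.1 hours.

t = 11.1 hours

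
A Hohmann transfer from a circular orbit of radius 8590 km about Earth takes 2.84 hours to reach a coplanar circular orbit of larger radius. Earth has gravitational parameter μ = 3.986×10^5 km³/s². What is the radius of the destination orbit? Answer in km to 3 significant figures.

r₂ = 23700 km

Transfer time t = 2.84 hours = 10224 s, and t = π√(a_t³/μ).
So a_t = (μ t²/π²)^(1/3) = (3.986×10^5 × (10224)² / π²)^(1/3) = 16162 km.
Since a_t = (r₁ + r₂)/2, r₂ = 2a_t − r₁ = 2×16162 − 8590 = 23734 km.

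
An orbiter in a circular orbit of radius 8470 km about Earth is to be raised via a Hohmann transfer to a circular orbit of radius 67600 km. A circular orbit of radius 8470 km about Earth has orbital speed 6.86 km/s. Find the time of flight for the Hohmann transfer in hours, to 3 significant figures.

From the circular-orbit relation v² = μ/r at r = 8470 km: μ = v²r = (6.86)² × 8470 = 3.98595×10^5 km³/s².
Semi-major axis of the transfer orbit: a_t = (8470 + 67600)/2 = 38035 km.
Half the transfer-orbit period gives t = π√(a_t³/μ) = 36910 s.
Converting: 36910 s ÷ 3600 s/hour = 10.3 hours.

t = 10.3 hours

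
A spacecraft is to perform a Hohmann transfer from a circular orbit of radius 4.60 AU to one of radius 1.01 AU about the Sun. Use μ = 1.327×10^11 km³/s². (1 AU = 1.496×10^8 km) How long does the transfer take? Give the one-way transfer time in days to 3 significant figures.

In km: r₁ = 4.60 × 1.496×10^8 = 6.8816×10^8 km; r₂ = 1.01 × 1.496×10^8 = 1.51096×10^8 km.
Transfer-ellipse semi-major axis a_t = (r₁ + r₂)/2 = (6.8816×10^8 + 1.51096×10^8)/2 = 4.19628×10^8 km.
Half the transfer-orbit period gives t = π√(a_t³/μ) = 7.413×10^7 s.
Converting: 7.413×10^7 s ÷ 86400 s/day = 858 days.

t = 858 days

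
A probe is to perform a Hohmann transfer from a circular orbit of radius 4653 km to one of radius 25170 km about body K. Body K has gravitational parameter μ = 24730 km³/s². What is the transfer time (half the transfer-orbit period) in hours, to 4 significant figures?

t = 10.10 hours

Transfer-ellipse semi-major axis a_t = (r₁ + r₂)/2 = (4653 + 25170)/2 = 14911.5 km.
Half the transfer-orbit period gives t = π√(a_t³/μ) = 36376 s.
Converting: 36376 s ÷ 3600 s/hour = 10.10 hours.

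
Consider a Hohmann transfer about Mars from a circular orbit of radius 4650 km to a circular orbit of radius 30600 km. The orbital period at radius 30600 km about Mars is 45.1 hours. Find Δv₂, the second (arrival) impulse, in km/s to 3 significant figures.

Δv₂ = 0.576 km/s

From Kepler's third law T² = 4π²r³/μ at r = 30600 km, T = 45.1 hours = 45.1 × 3600 s = 1.6236×10^5 s: μ = 4π²r³/T² = 42910.7 km³/s².
Transfer-ellipse semi-major axis a_t = (r₁ + r₂)/2 = (4650 + 30600)/2 = 17625 km.
On the circular orbit at r = 30600 km, v_c = √(μ/r) = 1.18419 km/s.
Vis-viva on the transfer ellipse at r = 30600 km gives v_t = √[μ(2/r − 1/a_t)] = 0.608253 km/s.
Δv₂ = |v_t − v_c| = |0.608253 − 1.18419| = 0.5759 km/s.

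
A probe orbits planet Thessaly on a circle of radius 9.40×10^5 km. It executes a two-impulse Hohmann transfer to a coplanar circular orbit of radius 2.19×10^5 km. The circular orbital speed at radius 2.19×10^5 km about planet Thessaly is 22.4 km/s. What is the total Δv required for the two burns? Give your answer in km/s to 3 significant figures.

Δv = 10.3 km/s

From the circular-orbit relation v² = μ/r at r = 2.19×10^5 km: μ = v²r = (22.4)² × 2.19×10^5 = 1.09885×10^8 km³/s².
Transfer-ellipse semi-major axis a_t = (r₁ + r₂)/2 = (9.400×10^5 + 2.190×10^5)/2 = 5.795×10^5 km.
Circular speed at r₁: v₁ = √(μ/r₁) = √(1.09885×10^8/9.400×10^5) = 10.812 km/s.
Transfer-orbit speed at r₁ (vis-viva equation): v_a = √[μ(2/r₁ − 1/a_t)] = 6.6466 km/s.
First burn Δv₁ = |v_a − v₁| = 4.165 km/s.
Circular speed at r₂: v₂ = √(μ/r₂) = 22.400 km/s.
Transfer-orbit speed at r₂: v_p = √[μ(2/r₂ − 1/a_t)] = 28.529 km/s.
Second burn Δv₂ = |v₂ − v_p| = 6.129 km/s.
Δv = Δv₁ + Δv₂ = 4.165 + 6.129 = 10.29 km/s.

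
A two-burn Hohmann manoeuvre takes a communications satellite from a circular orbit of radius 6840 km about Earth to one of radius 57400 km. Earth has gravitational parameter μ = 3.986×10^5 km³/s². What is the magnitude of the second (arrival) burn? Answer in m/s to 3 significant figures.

Δv₂ = 1420 m/s

The Hohmann ellipse has a_t = (r₁ + r₂)/2 = 32120 km.
On the circular orbit at r = 57400 km, v_c = √(μ/r) = 2.635 km/s.
Transfer-orbit speed at the same r (vis-viva, a = a_t): v_t = √[μ(2/r − 1/a_t)] = 1.216 km/s.
Δv₂ = |v_t − v_c| = |1.216 − 2.635| = 1.419 km/s.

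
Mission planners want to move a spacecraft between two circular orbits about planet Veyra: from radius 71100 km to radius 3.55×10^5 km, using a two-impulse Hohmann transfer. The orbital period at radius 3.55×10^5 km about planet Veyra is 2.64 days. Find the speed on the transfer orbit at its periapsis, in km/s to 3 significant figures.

From Kepler's third law T² = 4π²r³/μ at r = 3.55×10^5 km, T = 2.64 days = 2.64 × 86400 s = 2.28096×10^5 s: μ = 4π²r³/T² = 3.39476×10^7 km³/s².
The Hohmann ellipse has a_t = (r₁ + r₂)/2 = 2.1305×10^5 km.
The periapsis of the transfer ellipse is at r = 71100 km.
Applying v² = μ(2/r − 1/a_t): v = 28.21 km/s.

v = 28.2 km/s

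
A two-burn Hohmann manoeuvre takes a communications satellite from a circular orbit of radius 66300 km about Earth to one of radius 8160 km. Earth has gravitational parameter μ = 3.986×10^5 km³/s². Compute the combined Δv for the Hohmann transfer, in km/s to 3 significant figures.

Δv = 3.64 km/s

Semi-major axis of the transfer orbit: a_t = (66300 + 8160)/2 = 37230 km.
Circular speed at r₁: v₁ = √(μ/r₁) = √(3.986×10^5/66300) = 2.452 km/s.
On the transfer ellipse at r₁, v² = μ(2/r − 1/a) gives v_a = √[μ(2/r₁ − 1/a_t)] = 1.148 km/s.
First burn Δv₁ = |v_a − v₁| = 1.304 km/s.
Circular speed at r₂: v₂ = √(μ/r₂) = 6.989 km/s.
Transfer-orbit speed at r₂: v_p = √[μ(2/r₂ − 1/a_t)] = 9.327 km/s.
Second burn Δv₂ = |v₂ − v_p| = 2.338 km/s.
Δv = Δv₁ + Δv₂ = 1.304 + 2.338 = 3.642 km/s.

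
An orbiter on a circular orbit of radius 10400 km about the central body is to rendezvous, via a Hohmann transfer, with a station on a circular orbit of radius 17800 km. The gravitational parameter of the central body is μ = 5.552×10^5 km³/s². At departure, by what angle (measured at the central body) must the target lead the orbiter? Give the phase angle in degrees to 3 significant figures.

φ = 53.1°

Semi-major axis of the transfer orbit: a_t = (10400 + 17800)/2 = 14100 km.
Transfer time t = π√(a_t³/μ) = 7059 s.
The target's mean motion on its circular orbit is ω₂ = √(μ/r₂³) = 3.138×10^-4 rad/s.
Angle swept by the target during transfer: ω₂·t = 2.215 rad = 126.9°.
Arrival is 180° from departure on the ellipse, so φ = 180° − 126.9° = 53.1°.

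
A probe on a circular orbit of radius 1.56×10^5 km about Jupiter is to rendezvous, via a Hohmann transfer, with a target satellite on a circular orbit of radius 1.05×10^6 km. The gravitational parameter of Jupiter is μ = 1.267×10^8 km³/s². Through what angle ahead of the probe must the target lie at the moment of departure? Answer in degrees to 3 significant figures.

φ = 102°

The Hohmann ellipse has a_t = (r₁ + r₂)/2 = 6.030×10^5 km.
The half-period of the transfer ellipse is t = π√(a_t³/μ) = 1.306885×10^5 s.
The target's mean motion on its circular orbit is ω₂ = √(μ/r₂³) = 1.046175×10^-5 rad/s.
Angle swept by the target during transfer: ω₂·t = 1.36723 rad = 78.34°.
The probe traverses 180° on the transfer ellipse, so the target must lead by 180° − 78.34° = 102°.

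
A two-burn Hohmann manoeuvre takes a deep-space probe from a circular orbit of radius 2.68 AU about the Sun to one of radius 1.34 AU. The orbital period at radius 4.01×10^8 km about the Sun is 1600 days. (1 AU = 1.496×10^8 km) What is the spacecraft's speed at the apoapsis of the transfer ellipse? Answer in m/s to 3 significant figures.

From Kepler's third law T² = 4π²r³/μ at r = 4.01×10^8 km, T = 1600 days = 1600 × 86400 s = 1.3824×10^8 s: μ = 4π²r³/T² = 1.33206×10^11 km³/s².
In km: r₁ = 2.68 × 1.496×10^8 = 4.00928×10^8 km; r₂ = 1.34 × 1.496×10^8 = 2.00464×10^8 km.
The Hohmann ellipse has a_t = (r₁ + r₂)/2 = 3.00696×10^8 km.
The apoapsis of the transfer ellipse is at r = 4.00928×10^8 km.
Vis-viva: v = √[μ(2/r − 1/a_t)] = √[1.33206×10^11 × (2/4.00928×10^8 − 1/3.00696×10^8)] = 14.88 km/s.

v = 14900 m/s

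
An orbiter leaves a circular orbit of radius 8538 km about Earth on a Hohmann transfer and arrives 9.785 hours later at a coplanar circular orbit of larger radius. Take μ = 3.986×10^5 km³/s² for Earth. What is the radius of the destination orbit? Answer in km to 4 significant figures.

Transfer time t = 9.785 hours = 35226 s, and t = π√(a_t³/μ).
So a_t = (μ t²/π²)^(1/3) = (3.986×10^5 × (35226)² / π²)^(1/3) = 36868 km.
Since a_t = (r₁ + r₂)/2, r₂ = 2a_t − r₁ = 2×36868 − 8538 = 65198 km.

r₂ = 65200 km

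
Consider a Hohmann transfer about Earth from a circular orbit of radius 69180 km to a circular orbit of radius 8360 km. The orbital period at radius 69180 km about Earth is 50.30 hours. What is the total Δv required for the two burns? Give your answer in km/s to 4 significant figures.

From Kepler's third law T² = 4π²r³/μ at r = 69180 km, T = 50.30 hours = 50.30 × 3600 s = 1.8108×10^5 s: μ = 4π²r³/T² = 3.98621×10^5 km³/s².
The Hohmann ellipse has a_t = (r₁ + r₂)/2 = 38770 km.
Circular speed at r₁: v₁ = √(μ/r₁) = √(3.98621×10^5/69180) = 2.4004 km/s.
On the transfer ellipse at r₁, vis-viva equation gives v_a = √[μ(2/r₁ − 1/a_t)] = 1.1147 km/s.
First burn Δv₁ = |v_a − v₁| = 1.286 km/s.
Circular speed at r₂: v₂ = √(μ/r₂) = 6.905 km/s.
Transfer-orbit speed at r₂: v_p = √[μ(2/r₂ − 1/a_t)] = 9.224 km/s.
Second burn Δv₂ = |v₂ − v_p| = 2.319 km/s.
Total Δv = Δv₁ + Δv₂ = 3.605 km/s.

Δv = 3.605 km/s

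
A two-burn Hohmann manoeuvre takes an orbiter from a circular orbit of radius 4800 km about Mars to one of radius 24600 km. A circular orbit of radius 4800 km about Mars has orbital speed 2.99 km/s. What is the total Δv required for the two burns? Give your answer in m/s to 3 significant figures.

Δv = 1440 m/s

From the circular-orbit relation v² = μ/r at r = 4800 km: μ = v²r = (2.99)² × 4800 = 42912.5 km³/s².
Transfer-ellipse semi-major axis a_t = (r₁ + r₂)/2 = (4800 + 24600)/2 = 14700 km.
At r₁ the circular-orbit speed is v₁ = √(μ/r₁) = 2.9900 km/s.
Transfer-orbit speed at r₁ (vis-viva): v_p = √[μ(2/r₁ − 1/a_t)] = 3.8679 km/s.
First burn Δv₁ = |v_p − v₁| = 0.8779 km/s.
Circular speed at r₂: v₂ = √(μ/r₂) = 1.32076 km/s.
Transfer-orbit speed at r₂: v_a = √[μ(2/r₂ − 1/a_t)] = 0.754721 km/s.
Second burn Δv₂ = |v₂ − v_a| = 0.5660 km/s.
Δv = Δv₁ + Δv₂ = 0.8779 + 0.5660 = 1.444 km/s.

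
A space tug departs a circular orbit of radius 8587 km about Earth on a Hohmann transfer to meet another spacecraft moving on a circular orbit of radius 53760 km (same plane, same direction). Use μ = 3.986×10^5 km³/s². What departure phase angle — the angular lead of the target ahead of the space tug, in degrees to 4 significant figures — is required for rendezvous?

φ = 100.5°

Semi-major axis of the transfer orbit: a_t = (8587 + 53760)/2 = 31173.5 km.
Transfer time t = π√(a_t³/μ) = 27388 s.
The target's mean motion on its circular orbit is ω₂ = √(μ/r₂³) = 5.0650×10^-5 rad/s.
Angle swept by the target during transfer: ω₂·t = 1.3872 rad = 79.48°.
The space tug traverses 180° on the transfer ellipse, so the target must lead by 180° − 79.48° = 100.5°.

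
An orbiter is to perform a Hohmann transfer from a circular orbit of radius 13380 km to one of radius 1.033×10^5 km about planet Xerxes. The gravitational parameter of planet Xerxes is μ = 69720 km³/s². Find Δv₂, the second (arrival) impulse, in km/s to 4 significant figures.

Δv₂ = 0.4281 km/s

Semi-major axis of the transfer orbit: a_t = (13380 + 1.033×10^5)/2 = 58340 km.
On the circular orbit at r = 1.033×10^5 km, v_c = √(μ/r) = 0.8215 km/s.
Vis-viva on the transfer ellipse at r = 1.033×10^5 km gives v_t = √[μ(2/r − 1/a_t)] = 0.3934 km/s.
Δv₂ = |v_t − v_c| = |0.3934 − 0.8215| = 0.4281 km/s.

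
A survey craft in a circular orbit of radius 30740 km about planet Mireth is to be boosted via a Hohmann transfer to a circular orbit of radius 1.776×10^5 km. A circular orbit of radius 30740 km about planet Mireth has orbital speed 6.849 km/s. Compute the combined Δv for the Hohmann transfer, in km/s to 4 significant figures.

Δv = 3.395 km/s

From the circular-orbit relation v² = μ/r at r = 30740 km: μ = v²r = (6.849)² × 30740 = 1.44198×10^6 km³/s².
Transfer-ellipse semi-major axis a_t = (r₁ + r₂)/2 = (30740 + 1.776×10^5)/2 = 1.0417×10^5 km.
Circular speed at r₁: v₁ = √(μ/r₁) = √(1.44198×10^6/30740) = 6.8490 km/s.
On the transfer ellipse at r₁, v² = μ(2/r − 1/a) gives v_p = √[μ(2/r₁ − 1/a_t)] = 8.9429 km/s.
First burn Δv₁ = |v_p − v₁| = 2.0939 km/s.
Circular speed at r₂: v₂ = √(μ/r₂) = 2.8494 km/s.
Transfer-orbit speed at r₂: v_a = √[μ(2/r₂ − 1/a_t)] = 1.5479 km/s.
Second burn Δv₂ = |v₂ − v_a| = 1.3015 km/s.
Total Δv = Δv₁ + Δv₂ = 3.395 km/s.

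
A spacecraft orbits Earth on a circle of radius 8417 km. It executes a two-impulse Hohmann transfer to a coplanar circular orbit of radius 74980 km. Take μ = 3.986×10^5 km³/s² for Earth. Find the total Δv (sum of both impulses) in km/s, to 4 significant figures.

Δv = 3.616 km/s

Transfer-ellipse semi-major axis a_t = (r₁ + r₂)/2 = (8417 + 74980)/2 = 41698.5 km.
Circular speed at r₁: v₁ = √(μ/r₁) = √(3.986×10^5/8417) = 6.882 km/s.
Transfer-orbit speed at r₁ (vis-viva equation): v_p = √[μ(2/r₁ − 1/a_t)] = 9.228 km/s.
First burn Δv₁ = |v_p − v₁| = 2.346 km/s.
At r₂, v₂ = √(μ/r₂) = 2.306 km/s.
Transfer-orbit speed at r₂: v_a = √[μ(2/r₂ − 1/a_t)] = 1.036 km/s.
Second burn Δv₂ = |v₂ − v_a| = 1.270 km/s.
Total Δv = Δv₁ + Δv₂ = 3.616 km/s.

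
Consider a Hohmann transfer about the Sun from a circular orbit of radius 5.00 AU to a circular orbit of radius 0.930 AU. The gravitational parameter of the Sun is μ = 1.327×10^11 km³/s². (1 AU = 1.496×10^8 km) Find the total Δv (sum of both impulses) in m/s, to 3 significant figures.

In km: r₁ = 5.00 × 1.496×10^8 = 7.480×10^8 km; r₂ = 0.930 × 1.496×10^8 = 1.39128×10^8 km.
The Hohmann ellipse has a_t = (r₁ + r₂)/2 = 4.43564×10^8 km.
At r₁ the circular-orbit speed is v₁ = √(μ/r₁) = 13.32 km/s.
On the transfer ellipse at r₁, vis-viva gives v_a = √[μ(2/r₁ − 1/a_t)] = 7.460 km/s.
First burn Δv₁ = |v_a − v₁| = 5.860 km/s.
At r₂, v₂ = √(μ/r₂) = 30.8836 km/s.
Transfer-orbit speed at r₂: v_p = √[μ(2/r₂ − 1/a_t)] = 40.1052 km/s.
Second burn Δv₂ = |v₂ − v_p| = 9.222 km/s.
Δv = Δv₁ + Δv₂ = 5.860 + 9.222 = 15.08 km/s.

Δv = 15100 m/s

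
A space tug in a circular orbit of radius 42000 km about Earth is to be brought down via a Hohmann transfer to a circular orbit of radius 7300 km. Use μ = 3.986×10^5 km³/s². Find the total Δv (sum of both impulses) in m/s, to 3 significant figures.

Δv = 3660 m/s

Transfer-ellipse semi-major axis a_t = (r₁ + r₂)/2 = (42000 + 7300)/2 = 24650 km.
Circular speed at r₁: v₁ = √(μ/r₁) = √(3.986×10^5/42000) = 3.0807 km/s.
Transfer-orbit speed at r₁ (v² = μ(2/r − 1/a)): v_a = √[μ(2/r₁ − 1/a_t)] = 1.6765 km/s.
First burn Δv₁ = |v_a − v₁| = 1.404 km/s.
Circular speed at r₂: v₂ = √(μ/r₂) = 7.389 km/s.
Transfer-orbit speed at r₂: v_p = √[μ(2/r₂ − 1/a_t)] = 9.645 km/s.
Second burn Δv₂ = |v₂ − v_p| = 2.256 km/s.
Δv = Δv₁ + Δv₂ = 1.404 + 2.256 = 3.660 km/s.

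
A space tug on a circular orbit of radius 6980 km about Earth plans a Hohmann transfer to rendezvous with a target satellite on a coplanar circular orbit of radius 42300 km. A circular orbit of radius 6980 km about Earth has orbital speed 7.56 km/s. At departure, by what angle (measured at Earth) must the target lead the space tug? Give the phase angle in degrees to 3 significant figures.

From the circular-orbit relation v² = μ/r at r = 6980 km: μ = v²r = (7.56)² × 6980 = 3.98932×10^5 km³/s².
Semi-major axis of the transfer orbit: a_t = (6980 + 42300)/2 = 24640 km.
Transfer time t = π√(a_t³/μ) = 19238.1 s.
Target angular speed ω₂ = √(μ/r₂³) = 7.26004×10^-5 rad/s.
Angle swept by the target during transfer: ω₂·t = 1.39669 rad = 80.02°.
Arrival is 180° from departure on the ellipse, so φ = 180° − 80.02° = 100°.

φ = 100°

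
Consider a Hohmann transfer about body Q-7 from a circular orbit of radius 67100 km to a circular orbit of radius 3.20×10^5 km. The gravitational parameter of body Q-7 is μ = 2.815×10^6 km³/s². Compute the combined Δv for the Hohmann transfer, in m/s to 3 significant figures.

Δv = 3070 m/s

Transfer-ellipse semi-major axis a_t = (r₁ + r₂)/2 = (67100 + 3.200×10^5)/2 = 1.9355×10^5 km.
Circular speed at r₁: v₁ = √(μ/r₁) = √(2.815×10^6/67100) = 6.477 km/s.
Transfer-orbit speed at r₁ (vis-viva): v_p = √[μ(2/r₁ − 1/a_t)] = 8.328 km/s.
First burn Δv₁ = |v_p − v₁| = 1.851 km/s.
Circular speed at r₂: v₂ = √(μ/r₂) = 2.966 km/s.
Transfer-orbit speed at r₂: v_a = √[μ(2/r₂ − 1/a_t)] = 1.746 km/s.
Second burn Δv₂ = |v₂ − v_a| = 1.220 km/s.
Total Δv = Δv₁ + Δv₂ = 3.071 km/s.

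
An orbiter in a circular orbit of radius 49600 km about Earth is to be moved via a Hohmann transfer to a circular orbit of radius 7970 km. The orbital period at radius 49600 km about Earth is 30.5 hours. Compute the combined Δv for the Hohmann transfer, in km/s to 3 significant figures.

Δv = 3.56 km/s

From Kepler's third law T² = 4π²r³/μ at r = 49600 km, T = 30.5 hours = 30.5 × 3600 s = 1.098×10^5 s: μ = 4π²r³/T² = 3.99577×10^5 km³/s².
The Hohmann ellipse has a_t = (r₁ + r₂)/2 = 28785 km.
Circular speed at r₁: v₁ = √(μ/r₁) = √(3.99577×10^5/49600) = 2.8383 km/s.
Transfer-orbit speed at r₁ (v² = μ(2/r − 1/a)): v_a = √[μ(2/r₁ − 1/a_t)] = 1.4935 km/s.
First burn Δv₁ = |v_a − v₁| = 1.345 km/s.
At r₂, v₂ = √(μ/r₂) = 7.081 km/s.
Transfer-orbit speed at r₂: v_p = √[μ(2/r₂ − 1/a_t)] = 9.295 km/s.
Second burn Δv₂ = |v₂ − v_p| = 2.214 km/s.
Total Δv = Δv₁ + Δv₂ = 3.559 km/s.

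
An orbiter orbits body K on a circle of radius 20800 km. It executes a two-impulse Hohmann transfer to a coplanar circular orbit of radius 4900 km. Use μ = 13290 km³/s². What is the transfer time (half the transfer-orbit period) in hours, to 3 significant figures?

Transfer-ellipse semi-major axis a_t = (r₁ + r₂)/2 = (20800 + 4900)/2 = 12850 km.
By Kepler's third law the transfer-orbit period is T = 2π√(a_t³/μ), so t = T/2 = 39700 s.
Converting: 39700 s ÷ 3600 s/hour = 11.0 hours.

t = 11.0 hours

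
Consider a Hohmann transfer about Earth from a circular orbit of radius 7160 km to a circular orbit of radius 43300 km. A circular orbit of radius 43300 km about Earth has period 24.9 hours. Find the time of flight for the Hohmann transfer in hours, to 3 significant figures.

From Kepler's third law T² = 4π²r³/μ at r = 43300 km, T = 24.9 hours = 24.9 × 3600 s = 89640 s: μ = 4π²r³/T² = 3.98859×10^5 km³/s².
The Hohmann ellipse has a_t = (r₁ + r₂)/2 = 25230 km.
Transfer time t = π√(a_t³/μ) = π√((25230)³ / 3.98859×10^5) = 19930 s.
Converting: 19930 s ÷ 3600 s/hour = 5.54 hours.

t = 5.54 hours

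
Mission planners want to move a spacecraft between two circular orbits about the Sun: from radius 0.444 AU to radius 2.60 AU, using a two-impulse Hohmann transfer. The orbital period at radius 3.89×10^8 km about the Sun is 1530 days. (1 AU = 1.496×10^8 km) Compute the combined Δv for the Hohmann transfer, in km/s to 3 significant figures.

From Kepler's third law T² = 4π²r³/μ at r = 3.89×10^8 km, T = 1530 days = 1530 × 86400 s = 1.32192×10^8 s: μ = 4π²r³/T² = 1.32984×10^11 km³/s².
In km: r₁ = 0.444 × 1.496×10^8 = 6.64224×10^7 km; r₂ = 2.60 × 1.496×10^8 = 3.8896×10^8 km.
Transfer-ellipse semi-major axis a_t = (r₁ + r₂)/2 = (6.64224×10^7 + 3.8896×10^8)/2 = 2.276912×10^8 km.
At r₁ the circular-orbit speed is v₁ = √(μ/r₁) = 44.74 km/s.
On the transfer ellipse at r₁, vis-viva gives v_p = √[μ(2/r₁ − 1/a_t)] = 58.48 km/s.
First burn Δv₁ = |v_p − v₁| = 13.74 km/s.
Circular speed at r₂: v₂ = √(μ/r₂) = 18.49041 km/s.
Transfer-orbit speed at r₂: v_a = √[μ(2/r₂ − 1/a_t)] = 9.986902 km/s.
Second burn Δv₂ = |v₂ − v_a| = 8.504 km/s.
Δv = Δv₁ + Δv₂ = 13.74 + 8.504 = 22.24 km/s.

Δv = 22.2 km/s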